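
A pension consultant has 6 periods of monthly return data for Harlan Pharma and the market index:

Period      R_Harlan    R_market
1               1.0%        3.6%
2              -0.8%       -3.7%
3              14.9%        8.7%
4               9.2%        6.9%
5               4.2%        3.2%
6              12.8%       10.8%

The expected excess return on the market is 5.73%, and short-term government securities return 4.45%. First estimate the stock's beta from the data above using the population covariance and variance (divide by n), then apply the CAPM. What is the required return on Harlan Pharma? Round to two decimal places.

Mean R_i = (1.0 − 0.8 + 14.9 + 9.2 + 4.2 + 12.8) / 6 = 6.8833%
Mean R_m = (3.6 − 3.7 + 8.7 + 6.9 + 3.2 + 10.8) / 6 = 4.9167%
Σ(R_i − R̄_i)(R_m − R̄_m) = 148.2917  ⇒  Cov = 148.2917 / 6 = 24.7153
Σ(R_m − R̄_m)² = 131.7883  ⇒  Var(R_m) = 131.7883 / 6 = 21.9647
β = Cov / Var(R_m) = 24.7153 / 21.9647 = 1.1252
E(R) = R_f + β × MRP = 4.45% + 1.1252 × 5.73% = 10.90%

10.90%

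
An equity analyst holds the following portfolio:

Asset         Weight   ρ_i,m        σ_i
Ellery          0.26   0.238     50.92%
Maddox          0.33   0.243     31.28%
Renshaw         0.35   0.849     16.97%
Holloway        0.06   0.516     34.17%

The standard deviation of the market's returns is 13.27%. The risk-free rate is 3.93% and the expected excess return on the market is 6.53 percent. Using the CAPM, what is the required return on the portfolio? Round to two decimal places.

β_Ellery = 0.238 × 50.92% / 13.27% = 0.9133
β_Maddox = 0.243 × 31.28% / 13.27% = 0.5728
β_Renshaw = 0.849 × 16.97% / 13.27% = 1.0857
β_Holloway = 0.516 × 34.17% / 13.27% = 1.3287
β_P = Σ w_i β_i = 0.26×0.9133 + 0.33×0.5728 + 0.35×1.0857 + 0.06×1.3287 = 0.8862
E(R_P) = R_f + β_P × MRP = 3.93% + 0.8862 × 6.53% = 9.72%

9.72%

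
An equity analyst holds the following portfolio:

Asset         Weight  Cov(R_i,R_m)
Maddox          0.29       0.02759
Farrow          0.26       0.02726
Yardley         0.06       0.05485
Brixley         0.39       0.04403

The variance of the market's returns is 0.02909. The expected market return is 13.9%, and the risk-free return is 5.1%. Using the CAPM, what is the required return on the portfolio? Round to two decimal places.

15.85%

β_Maddox = 0.02759 / 0.02909 = 0.9484
β_Farrow = 0.02726 / 0.02909 = 0.9371
β_Yardley = 0.05485 / 0.02909 = 1.8855
β_Brixley = 0.04403 / 0.02909 = 1.5136
β_P = Σ w_i β_i = 0.29×0.9484 + 0.26×0.9371 + 0.06×1.8855 + 0.39×1.5136 = 1.2221
MRP = 13.9% − 5.1% = 8.80%
E(R_P) = R_f + β_P × MRP = 5.1% + 1.2221 × 8.8% = 15.85%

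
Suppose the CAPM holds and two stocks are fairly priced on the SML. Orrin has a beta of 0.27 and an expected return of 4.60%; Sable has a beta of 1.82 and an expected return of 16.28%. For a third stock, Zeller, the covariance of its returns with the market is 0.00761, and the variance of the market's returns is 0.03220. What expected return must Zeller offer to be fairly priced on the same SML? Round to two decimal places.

MRP = (16.28% − 4.60%) / (1.82 − 0.27) = 7.5355%
R_f = 4.60% − 0.27 × 7.5355% = 2.5654%
β_Zeller = Cov / Var(R_m) = 0.00761 / 0.03220 = 0.2363
E(R_Zeller) = R_f + β × MRP = 2.5654% + 0.2363 × 7.5355% = 4.35%

4.35%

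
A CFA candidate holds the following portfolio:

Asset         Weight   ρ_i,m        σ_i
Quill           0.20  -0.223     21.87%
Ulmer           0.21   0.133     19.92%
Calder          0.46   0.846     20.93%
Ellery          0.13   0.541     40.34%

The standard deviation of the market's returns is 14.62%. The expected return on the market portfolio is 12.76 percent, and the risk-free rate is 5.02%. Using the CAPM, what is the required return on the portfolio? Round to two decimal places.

10.61%

β_Quill = -0.223 × 21.87% / 14.62% = -0.3336
β_Ulmer = 0.133 × 19.92% / 14.62% = 0.1812
β_Calder = 0.846 × 20.93% / 14.62% = 1.2111
β_Ellery = 0.541 × 40.34% / 14.62% = 1.4927
β_P = Σ w_i β_i = 0.20×-0.3336 + 0.21×0.1812 + 0.46×1.2111 + 0.13×1.4927 = 0.7225
MRP = 12.76% − 5.02% = 7.74%
E(R_P) = R_f + β_P × MRP = 5.02% + 0.7225 × 7.74% = 10.61%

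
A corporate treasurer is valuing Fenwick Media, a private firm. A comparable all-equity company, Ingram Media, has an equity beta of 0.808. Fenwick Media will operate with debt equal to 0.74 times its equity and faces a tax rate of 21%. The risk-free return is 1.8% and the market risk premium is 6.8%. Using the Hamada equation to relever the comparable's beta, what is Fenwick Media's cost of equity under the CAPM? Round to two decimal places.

β_L = β_U × [1 + (1 − t)(D/E)] = 0.808 × [1 + (1 − 0.21) × 0.74]
    = 0.808 × [1 + 0.79 × 0.74] = 0.808 × 1.5846 = 1.2804
E(R) = R_f + β_L × MRP = 1.8% + 1.2804 × 6.8% = 10.51%

10.51%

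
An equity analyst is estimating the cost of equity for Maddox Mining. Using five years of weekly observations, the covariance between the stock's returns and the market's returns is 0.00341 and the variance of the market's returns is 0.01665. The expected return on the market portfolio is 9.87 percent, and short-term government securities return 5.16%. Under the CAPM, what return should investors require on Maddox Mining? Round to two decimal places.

β = Cov(R_i, R_m) / Var(R_m) = 0.00341 / 0.01665 = 0.2048
MRP = 9.87% − 5.16% = 4.71%
E(R) = R_f + β × MRP = 5.16% + 0.2048 × 4.71% = 6.12%

6.12%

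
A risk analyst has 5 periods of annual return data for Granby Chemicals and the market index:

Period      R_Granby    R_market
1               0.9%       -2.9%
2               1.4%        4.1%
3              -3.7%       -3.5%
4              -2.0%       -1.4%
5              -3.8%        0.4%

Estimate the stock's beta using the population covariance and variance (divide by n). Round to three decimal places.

0.337

Mean R_i = (0.9 + 1.4 − 3.7 − 2.0 − 3.8) / 5 = -1.4400%
Mean R_m = (-2.9 + 4.1 − 3.5 − 1.4 + 0.4) / 5 = -0.6600%
Σ(R_i − R̄_i)(R_m − R̄_m) = 12.6080  ⇒  Cov = 12.6080 / 5 = 2.5216
Σ(R_m − R̄_m)² = 37.4120  ⇒  Var(R_m) = 37.4120 / 5 = 7.4824
β = Cov / Var(R_m) = 2.5216 / 7.4824 = 0.3370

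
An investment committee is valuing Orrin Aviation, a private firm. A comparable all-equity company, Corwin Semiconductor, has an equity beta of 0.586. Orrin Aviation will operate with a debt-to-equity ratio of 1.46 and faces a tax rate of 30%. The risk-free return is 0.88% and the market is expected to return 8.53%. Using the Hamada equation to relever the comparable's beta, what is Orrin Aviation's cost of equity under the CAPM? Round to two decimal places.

β_L = β_U × [1 + (1 − t)(D/E)] = 0.586 × [1 + (1 − 0.30) × 1.46]
    = 0.586 × [1 + 0.70 × 1.46] = 0.586 × 2.0220 = 1.1849
MRP = 8.53% − 0.88% = 7.65%
E(R) = R_f + β_L × MRP = 0.88% + 1.1849 × 7.65% = 9.94%

9.94%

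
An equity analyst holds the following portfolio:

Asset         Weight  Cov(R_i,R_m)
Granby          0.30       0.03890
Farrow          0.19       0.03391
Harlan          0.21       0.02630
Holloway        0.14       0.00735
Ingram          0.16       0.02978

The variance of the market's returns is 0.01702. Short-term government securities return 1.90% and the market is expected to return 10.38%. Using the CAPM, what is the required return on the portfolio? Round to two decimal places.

16.56%

β_Granby = 0.03890 / 0.01702 = 2.2855
β_Farrow = 0.03391 / 0.01702 = 1.9924
β_Harlan = 0.02630 / 0.01702 = 1.5452
β_Holloway = 0.00735 / 0.01702 = 0.4318
β_Ingram = 0.02978 / 0.01702 = 1.7497
β_P = Σ w_i β_i = 0.30×2.2855 + 0.19×1.9924 + 0.21×1.5452 + 0.14×0.4318 + 0.16×1.7497 = 1.7291
MRP = 10.38% − 1.90% = 8.48%
E(R_P) = R_f + β_P × MRP = 1.90% + 1.7291 × 8.48% = 16.56%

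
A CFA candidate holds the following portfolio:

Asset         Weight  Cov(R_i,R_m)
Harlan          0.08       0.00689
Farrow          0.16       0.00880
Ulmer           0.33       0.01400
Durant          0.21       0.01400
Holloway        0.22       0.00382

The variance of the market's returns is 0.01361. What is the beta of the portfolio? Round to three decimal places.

β_Harlan = 0.00689 / 0.01361 = 0.5062
β_Farrow = 0.00880 / 0.01361 = 0.6466
β_Ulmer = 0.01400 / 0.01361 = 1.0287
β_Durant = 0.01400 / 0.01361 = 1.0287
β_Holloway = 0.00382 / 0.01361 = 0.2807
β_P = Σ w_i β_i = 0.08×0.5062 + 0.16×0.6466 + 0.33×1.0287 + 0.21×1.0287 + 0.22×0.2807 = 0.7612

0.761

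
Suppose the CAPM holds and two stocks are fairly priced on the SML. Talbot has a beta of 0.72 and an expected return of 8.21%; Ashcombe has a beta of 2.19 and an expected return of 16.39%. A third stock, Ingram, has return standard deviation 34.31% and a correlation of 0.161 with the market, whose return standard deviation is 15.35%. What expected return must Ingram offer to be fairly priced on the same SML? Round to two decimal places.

MRP = (16.39% − 8.21%) / (2.19 − 0.72) = 5.5646%
R_f = 8.21% − 0.72 × 5.5646% = 4.2035%
β_Ingram = ρ·σ_i/σ_m = 0.161 × 34.31 / 15.35 = 0.3599
E(R_Ingram) = R_f + β × MRP = 4.2035% + 0.3599 × 5.5646% = 6.21%

6.21%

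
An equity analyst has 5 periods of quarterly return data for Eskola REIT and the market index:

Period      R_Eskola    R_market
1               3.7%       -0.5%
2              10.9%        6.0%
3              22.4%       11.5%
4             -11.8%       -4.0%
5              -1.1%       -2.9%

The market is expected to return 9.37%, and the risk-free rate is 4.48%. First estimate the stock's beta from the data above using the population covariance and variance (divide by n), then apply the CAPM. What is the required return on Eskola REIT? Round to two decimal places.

Mean R_i = (3.7 + 10.9 + 22.4 − 11.8 − 1.1) / 5 = 4.8200%
Mean R_m = (-0.5 + 6.0 + 11.5 − 4.0 − 2.9) / 5 = 2.0200%
Σ(R_i − R̄_i)(R_m − R̄_m) = 322.8580  ⇒  Cov = 322.8580 / 5 = 64.5716
Σ(R_m − R̄_m)² = 172.5080  ⇒  Var(R_m) = 172.5080 / 5 = 34.5016
β = Cov / Var(R_m) = 64.5716 / 34.5016 = 1.8716
MRP = 9.37% − 4.48% = 4.89%
E(R) = R_f + β × MRP = 4.48% + 1.8716 × 4.89% = 13.63%

13.63%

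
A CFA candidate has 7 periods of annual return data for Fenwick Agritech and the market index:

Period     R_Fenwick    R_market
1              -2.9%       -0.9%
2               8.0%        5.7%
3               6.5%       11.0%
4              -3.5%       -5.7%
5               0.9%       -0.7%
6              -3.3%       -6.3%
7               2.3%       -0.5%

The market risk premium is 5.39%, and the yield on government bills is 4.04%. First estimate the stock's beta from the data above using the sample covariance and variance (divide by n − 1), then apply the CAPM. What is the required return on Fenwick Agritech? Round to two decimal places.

7.75%

Mean R_i = (-2.9 + 8.0 + 6.5 − 3.5 + 0.9 − 3.3 + 2.3) / 7 = 1.1429%
Mean R_m = (-0.9 + 5.7 + 11.0 − 5.7 − 0.7 − 6.3 − 0.5) / 7 = 0.3714%
Σ(R_i − R̄_i)(R_m − R̄_m) = 155.6986  ⇒  Cov = 155.6986 / 6 = 25.9498
Σ(R_m − R̄_m)² = 226.2543  ⇒  Var(R_m) = 226.2543 / 6 = 37.7091
β = Cov / Var(R_m) = 25.9498 / 37.7091 = 0.6882
E(R) = R_f + β × MRP = 4.04% + 0.6882 × 5.39% = 7.75%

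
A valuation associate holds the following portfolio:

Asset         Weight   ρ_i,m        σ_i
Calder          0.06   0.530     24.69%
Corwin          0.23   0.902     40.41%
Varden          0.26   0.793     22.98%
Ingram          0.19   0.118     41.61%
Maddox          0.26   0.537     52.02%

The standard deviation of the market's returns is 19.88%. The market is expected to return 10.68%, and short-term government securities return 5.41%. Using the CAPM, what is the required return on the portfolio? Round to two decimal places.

β_Calder = 0.530 × 24.69% / 19.88% = 0.6582
β_Corwin = 0.902 × 40.41% / 19.88% = 1.8335
β_Varden = 0.793 × 22.98% / 19.88% = 0.9167
β_Ingram = 0.118 × 41.61% / 19.88% = 0.2470
β_Maddox = 0.537 × 52.02% / 19.88% = 1.4052
β_P = Σ w_i β_i = 0.06×0.6582 + 0.23×1.8335 + 0.26×0.9167 + 0.19×0.2470 + 0.26×1.4052 = 1.1118
MRP = 10.68% − 5.41% = 5.27%
E(R_P) = R_f + β_P × MRP = 5.41% + 1.1118 × 5.27% = 11.27%

11.27%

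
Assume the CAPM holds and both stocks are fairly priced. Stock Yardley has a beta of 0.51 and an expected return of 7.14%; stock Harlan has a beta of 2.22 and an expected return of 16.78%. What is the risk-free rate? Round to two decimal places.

4.26%

Both satisfy E(R) = R_f + β·MRP, so the slope of the SML is
MRP = (16.78% − 7.14%) / (2.22 − 0.51) = 9.64% / 1.71 = 5.6374%
R_f = E(R_Yardley) − β_Yardley·MRP = 7.14% − 0.51 × 5.6374% = 4.2649%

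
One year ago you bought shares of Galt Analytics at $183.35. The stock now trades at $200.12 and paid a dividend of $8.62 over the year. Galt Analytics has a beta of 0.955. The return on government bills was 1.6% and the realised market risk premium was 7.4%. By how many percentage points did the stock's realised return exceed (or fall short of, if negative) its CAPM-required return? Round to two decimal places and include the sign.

Realised HPR = (P1 + D1 − P0) / P0 = (200.12 + 8.62 − 183.35) / 183.35 = 25.39 / 183.35 = 13.8478%
CAPM required = R_f + β·MRP = 1.6% + 0.955 × 7.4% = 8.6670%
α = realised − required = 13.8478% − 8.6670% = +5.18%

+5.18%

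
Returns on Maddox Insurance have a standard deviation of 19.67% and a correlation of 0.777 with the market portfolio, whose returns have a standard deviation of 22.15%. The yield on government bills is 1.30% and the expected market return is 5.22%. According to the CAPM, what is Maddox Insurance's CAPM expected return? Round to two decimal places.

β = ρ × σ_i / σ_m = 0.777 × 19.67% / 22.15% = 0.6900
MRP = 5.22% − 1.30% = 3.92%
E(R) = 1.30% + 0.6900 × 3.92% = 4.00%

4.00%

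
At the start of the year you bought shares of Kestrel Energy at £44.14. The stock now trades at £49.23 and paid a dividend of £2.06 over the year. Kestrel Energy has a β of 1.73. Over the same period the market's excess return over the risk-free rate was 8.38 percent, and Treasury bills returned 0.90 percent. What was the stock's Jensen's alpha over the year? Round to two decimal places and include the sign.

+0.80%

Realised HPR = (P1 + D1 − P0) / P0 = (49.23 + 2.06 − 44.14) / 44.14 = 7.15 / 44.14 = 16.1985%
CAPM required = R_f + β·MRP = 0.90% + 1.73 × 8.38% = 15.3974%
α = realised − required = 16.1985% − 15.3974% = +0.80%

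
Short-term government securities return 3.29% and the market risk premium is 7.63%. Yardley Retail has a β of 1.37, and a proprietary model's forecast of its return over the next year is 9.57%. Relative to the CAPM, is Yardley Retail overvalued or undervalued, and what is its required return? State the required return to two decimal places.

Required return = R_f + β·MRP = 3.29% + 1.37 × 7.63% = 13.74%
Forecast 9.57% < required 13.74% → the stock plots below the SML → overvalued.

Overvalued; required return 13.74%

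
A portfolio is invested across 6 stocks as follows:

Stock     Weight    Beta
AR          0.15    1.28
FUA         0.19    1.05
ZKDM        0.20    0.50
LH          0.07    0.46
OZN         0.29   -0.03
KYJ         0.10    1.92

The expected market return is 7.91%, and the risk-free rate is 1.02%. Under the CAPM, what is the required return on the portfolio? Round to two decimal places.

β_P = Σ w_i β_i = 0.15×1.28 + 0.19×1.05 + 0.20×0.50 + 0.07×0.46 + 0.29×-0.03 + 0.10×1.92 = 0.7070
MRP = 7.91% − 1.02% = 6.89%
E(R_P) = R_f + β_P × MRP = 1.02% + 0.7070 × 6.89% = 5.89%

5.89%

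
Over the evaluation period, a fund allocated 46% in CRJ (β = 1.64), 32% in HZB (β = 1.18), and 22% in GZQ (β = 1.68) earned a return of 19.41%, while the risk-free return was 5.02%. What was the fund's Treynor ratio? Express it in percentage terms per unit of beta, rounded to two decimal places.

9.58%

β_P = 0.46×1.64 + 0.32×1.18 + 0.22×1.68 = 1.5016
Treynor = (R_P − R_f) / β_P = (19.41% − 5.02%) / 1.5016 = 14.39% / 1.5016 = 9.58%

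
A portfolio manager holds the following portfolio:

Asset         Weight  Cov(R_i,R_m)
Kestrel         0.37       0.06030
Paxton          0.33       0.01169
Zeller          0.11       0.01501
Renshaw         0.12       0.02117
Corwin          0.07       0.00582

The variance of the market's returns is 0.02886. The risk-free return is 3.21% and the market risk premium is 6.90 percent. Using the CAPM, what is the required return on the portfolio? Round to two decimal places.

β_Kestrel = 0.06030 / 0.02886 = 2.0894
β_Paxton = 0.01169 / 0.02886 = 0.4051
β_Zeller = 0.01501 / 0.02886 = 0.5201
β_Renshaw = 0.02117 / 0.02886 = 0.7335
β_Corwin = 0.00582 / 0.02886 = 0.2017
β_P = Σ w_i β_i = 0.37×2.0894 + 0.33×0.4051 + 0.11×0.5201 + 0.12×0.7335 + 0.07×0.2017 = 1.0661
E(R_P) = R_f + β_P × MRP = 3.21% + 1.0661 × 6.90% = 10.57%

10.57%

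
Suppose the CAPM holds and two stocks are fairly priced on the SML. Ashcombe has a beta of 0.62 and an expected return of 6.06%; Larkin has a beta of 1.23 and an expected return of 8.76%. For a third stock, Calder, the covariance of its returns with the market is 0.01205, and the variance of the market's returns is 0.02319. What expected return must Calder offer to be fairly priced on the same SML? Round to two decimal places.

MRP = (8.76% − 6.06%) / (1.23 − 0.62) = 4.4262%
R_f = 6.06% − 0.62 × 4.4262% = 3.3158%
β_Calder = Cov / Var(R_m) = 0.01205 / 0.02319 = 0.5196
E(R_Calder) = R_f + β × MRP = 3.3158% + 0.5196 × 4.4262% = 5.62%

5.62%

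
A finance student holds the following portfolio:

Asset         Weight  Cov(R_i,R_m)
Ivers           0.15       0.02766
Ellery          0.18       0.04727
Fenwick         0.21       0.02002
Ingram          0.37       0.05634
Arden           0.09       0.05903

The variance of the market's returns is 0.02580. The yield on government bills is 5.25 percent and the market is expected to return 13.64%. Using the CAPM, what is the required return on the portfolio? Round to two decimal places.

β_Ivers = 0.02766 / 0.02580 = 1.0721
β_Ellery = 0.04727 / 0.02580 = 1.8322
β_Fenwick = 0.02002 / 0.02580 = 0.7760
β_Ingram = 0.05634 / 0.02580 = 2.1837
β_Arden = 0.05903 / 0.02580 = 2.2880
β_P = Σ w_i β_i = 0.15×1.0721 + 0.18×1.8322 + 0.21×0.7760 + 0.37×2.1837 + 0.09×2.2880 = 1.6675
MRP = 13.64% − 5.25% = 8.39%
E(R_P) = R_f + β_P × MRP = 5.25% + 1.6675 × 8.39% = 19.24%

19.24%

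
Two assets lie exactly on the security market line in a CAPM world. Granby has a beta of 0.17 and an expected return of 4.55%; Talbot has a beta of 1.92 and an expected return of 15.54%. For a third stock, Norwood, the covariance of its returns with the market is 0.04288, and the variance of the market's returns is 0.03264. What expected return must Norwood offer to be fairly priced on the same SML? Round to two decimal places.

MRP = (15.54% − 4.55%) / (1.92 − 0.17) = 6.2800%
R_f = 4.55% − 0.17 × 6.2800% = 3.4824%
β_Norwood = Cov / Var(R_m) = 0.04288 / 0.03264 = 1.3137
E(R_Norwood) = R_f + β × MRP = 3.4824% + 1.3137 × 6.2800% = 11.73%

11.73%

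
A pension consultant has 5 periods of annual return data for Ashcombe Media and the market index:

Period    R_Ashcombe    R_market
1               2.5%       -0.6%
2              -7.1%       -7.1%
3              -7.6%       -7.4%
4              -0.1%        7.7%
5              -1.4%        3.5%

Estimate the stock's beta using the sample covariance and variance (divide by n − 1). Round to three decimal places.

Mean R_i = (2.5 − 7.1 − 7.6 − 0.1 − 1.4) / 5 = -2.7400%
Mean R_m = (-0.6 − 7.1 − 7.4 + 7.7 + 3.5) / 5 = -0.7800%
Σ(R_i − R̄_i)(R_m − R̄_m) = 88.7940  ⇒  Cov = 88.7940 / 4 = 22.1985
Σ(R_m − R̄_m)² = 174.0280  ⇒  Var(R_m) = 174.0280 / 4 = 43.5070
β = Cov / Var(R_m) = 22.1985 / 43.5070 = 0.5102

0.510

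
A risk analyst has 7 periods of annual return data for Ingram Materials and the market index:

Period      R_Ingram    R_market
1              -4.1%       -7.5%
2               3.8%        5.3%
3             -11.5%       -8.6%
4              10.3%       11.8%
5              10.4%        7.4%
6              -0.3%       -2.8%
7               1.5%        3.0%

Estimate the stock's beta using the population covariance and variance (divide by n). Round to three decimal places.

0.952

Mean R_i = (-4.1 + 3.8 − 11.5 + 10.3 + 10.4 − 0.3 + 1.5) / 7 = 1.4429%
Mean R_m = (-7.5 + 5.3 − 8.6 + 11.8 + 7.4 − 2.8 + 3.0) / 7 = 1.2286%
Σ(R_i − R̄_i)(R_m − R̄_m) = 341.2214  ⇒  Cov = 341.2214 / 7 = 48.7459
Σ(R_m − R̄_m)² = 358.5743  ⇒  Var(R_m) = 358.5743 / 7 = 51.2249
β = Cov / Var(R_m) = 48.7459 / 51.2249 = 0.9516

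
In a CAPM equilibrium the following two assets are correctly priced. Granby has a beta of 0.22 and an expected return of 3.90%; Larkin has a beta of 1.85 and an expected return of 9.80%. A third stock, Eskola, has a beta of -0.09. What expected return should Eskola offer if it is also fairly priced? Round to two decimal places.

2.78%

MRP (SML slope) = (9.80% − 3.90%) / (1.85 − 0.22) = 5.90% / 1.63 = 3.6196%
R_f (intercept) = 3.90% − 0.22 × 3.6196% = 3.1037%
E(R_Eskola) = R_f + β × MRP = 3.1037% + -0.09 × 3.6196% = 2.78%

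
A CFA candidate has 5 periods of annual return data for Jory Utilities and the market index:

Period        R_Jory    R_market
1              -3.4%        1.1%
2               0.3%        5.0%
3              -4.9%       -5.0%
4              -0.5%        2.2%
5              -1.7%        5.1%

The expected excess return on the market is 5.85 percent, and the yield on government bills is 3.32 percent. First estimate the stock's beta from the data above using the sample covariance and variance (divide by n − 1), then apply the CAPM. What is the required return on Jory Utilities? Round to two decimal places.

5.87%

Mean R_i = (-3.4 + 0.3 − 4.9 − 0.5 − 1.7) / 5 = -2.0400%
Mean R_m = (1.1 + 5.0 − 5.0 + 2.2 + 5.1) / 5 = 1.6800%
Σ(R_i − R̄_i)(R_m − R̄_m) = 29.6260  ⇒  Cov = 29.6260 / 4 = 7.4065
Σ(R_m − R̄_m)² = 67.9480  ⇒  Var(R_m) = 67.9480 / 4 = 16.9870
β = Cov / Var(R_m) = 7.4065 / 16.9870 = 0.4360
E(R) = R_f + β × MRP = 3.32% + 0.4360 × 5.85% = 5.87%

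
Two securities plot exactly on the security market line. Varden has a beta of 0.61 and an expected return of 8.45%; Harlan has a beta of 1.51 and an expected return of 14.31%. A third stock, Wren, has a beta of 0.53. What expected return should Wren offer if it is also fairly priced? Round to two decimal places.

7.93%

MRP (SML slope) = (14.31% − 8.45%) / (1.51 − 0.61) = 5.86% / 0.90 = 6.5111%
R_f (intercept) = 8.45% − 0.61 × 6.5111% = 4.4782%
E(R_Wren) = R_f + β × MRP = 4.4782% + 0.53 × 6.5111% = 7.93%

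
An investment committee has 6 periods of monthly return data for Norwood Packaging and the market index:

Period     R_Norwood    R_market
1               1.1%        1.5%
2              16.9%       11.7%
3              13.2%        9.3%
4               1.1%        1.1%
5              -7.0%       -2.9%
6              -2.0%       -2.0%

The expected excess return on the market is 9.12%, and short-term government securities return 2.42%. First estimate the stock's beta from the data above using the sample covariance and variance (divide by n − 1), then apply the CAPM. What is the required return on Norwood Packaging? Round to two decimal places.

Mean R_i = (1.1 + 16.9 + 13.2 + 1.1 − 7.0 − 2.0) / 6 = 3.8833%
Mean R_m = (1.5 + 11.7 + 9.3 + 1.1 − 2.9 − 2.0) / 6 = 3.1167%
Σ(R_i − R̄_i)(R_m − R̄_m) = 275.0317  ⇒  Cov = 275.0317 / 5 = 55.0063
Σ(R_m − R̄_m)² = 180.9683  ⇒  Var(R_m) = 180.9683 / 5 = 36.1937
β = Cov / Var(R_m) = 55.0063 / 36.1937 = 1.5198
E(R) = R_f + β × MRP = 2.42% + 1.5198 × 9.12% = 16.28%

16.28%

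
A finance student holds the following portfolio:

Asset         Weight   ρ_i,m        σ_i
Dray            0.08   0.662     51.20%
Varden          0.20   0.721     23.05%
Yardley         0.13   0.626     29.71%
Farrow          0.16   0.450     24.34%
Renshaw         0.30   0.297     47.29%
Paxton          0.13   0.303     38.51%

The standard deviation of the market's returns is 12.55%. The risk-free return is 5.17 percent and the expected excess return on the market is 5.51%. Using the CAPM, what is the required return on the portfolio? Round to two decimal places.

β_Dray = 0.662 × 51.20% / 12.55% = 2.7007
β_Varden = 0.721 × 23.05% / 12.55% = 1.3242
β_Yardley = 0.626 × 29.71% / 12.55% = 1.4819
β_Farrow = 0.450 × 24.34% / 12.55% = 0.8727
β_Renshaw = 0.297 × 47.29% / 12.55% = 1.1191
β_Paxton = 0.303 × 38.51% / 12.55% = 0.9298
β_P = Σ w_i β_i = 0.08×2.7007 + 0.20×1.3242 + 0.13×1.4819 + 0.16×0.8727 + 0.30×1.1191 + 0.13×0.9298 = 1.2698
E(R_P) = R_f + β_P × MRP = 5.17% + 1.2698 × 5.51% = 12.17%

12.17%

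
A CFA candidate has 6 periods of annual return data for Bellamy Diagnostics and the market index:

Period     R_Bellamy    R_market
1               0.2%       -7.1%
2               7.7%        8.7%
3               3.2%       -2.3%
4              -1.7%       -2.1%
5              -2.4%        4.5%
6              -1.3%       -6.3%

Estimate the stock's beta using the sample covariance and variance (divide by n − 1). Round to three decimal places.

0.331

Mean R_i = (0.2 + 7.7 + 3.2 − 1.7 − 2.4 − 1.3) / 6 = 0.9500%
Mean R_m = (-7.1 + 8.7 − 2.3 − 2.1 + 4.5 − 6.3) / 6 = -0.7667%
Σ(R_i − R̄_i)(R_m − R̄_m) = 63.5400  ⇒  Cov = 63.5400 / 5 = 12.7080
Σ(R_m − R̄_m)² = 192.2133  ⇒  Var(R_m) = 192.2133 / 5 = 38.4427
β = Cov / Var(R_m) = 12.7080 / 38.4427 = 0.3306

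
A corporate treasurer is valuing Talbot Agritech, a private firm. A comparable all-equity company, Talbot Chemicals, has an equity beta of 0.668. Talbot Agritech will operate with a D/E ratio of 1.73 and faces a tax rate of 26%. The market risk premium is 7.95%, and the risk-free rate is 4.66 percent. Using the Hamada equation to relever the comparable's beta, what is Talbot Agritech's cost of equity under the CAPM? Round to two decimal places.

16.77%

β_L = β_U × [1 + (1 − t)(D/E)] = 0.668 × [1 + (1 − 0.26) × 1.73]
    = 0.668 × [1 + 0.74 × 1.73] = 0.668 × 2.2802 = 1.5232
E(R) = R_f + β_L × MRP = 4.66% + 1.5232 × 7.95% = 16.77%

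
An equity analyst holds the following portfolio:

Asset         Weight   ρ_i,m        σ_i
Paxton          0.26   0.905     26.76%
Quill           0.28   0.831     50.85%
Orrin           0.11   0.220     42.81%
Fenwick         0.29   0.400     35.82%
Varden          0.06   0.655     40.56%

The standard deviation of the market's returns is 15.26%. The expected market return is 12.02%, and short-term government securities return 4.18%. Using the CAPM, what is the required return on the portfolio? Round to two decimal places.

β_Paxton = 0.905 × 26.76% / 15.26% = 1.5870
β_Quill = 0.831 × 50.85% / 15.26% = 2.7691
β_Orrin = 0.220 × 42.81% / 15.26% = 0.6172
β_Fenwick = 0.400 × 35.82% / 15.26% = 0.9389
β_Varden = 0.655 × 40.56% / 15.26% = 1.7409
β_P = Σ w_i β_i = 0.26×1.5870 + 0.28×2.7691 + 0.11×0.6172 + 0.29×0.9389 + 0.06×1.7409 = 1.6326
MRP = 12.02% − 4.18% = 7.84%
E(R_P) = R_f + β_P × MRP = 4.18% + 1.6326 × 7.84% = 16.98%

16.98%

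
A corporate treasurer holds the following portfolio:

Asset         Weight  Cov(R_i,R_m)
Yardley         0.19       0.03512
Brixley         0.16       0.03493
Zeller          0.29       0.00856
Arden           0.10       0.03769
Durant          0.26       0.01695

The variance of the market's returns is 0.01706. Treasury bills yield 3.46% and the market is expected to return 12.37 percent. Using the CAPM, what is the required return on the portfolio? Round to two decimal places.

β_Yardley = 0.03512 / 0.01706 = 2.0586
β_Brixley = 0.03493 / 0.01706 = 2.0475
β_Zeller = 0.00856 / 0.01706 = 0.5018
β_Arden = 0.03769 / 0.01706 = 2.2093
β_Durant = 0.01695 / 0.01706 = 0.9936
β_P = Σ w_i β_i = 0.19×2.0586 + 0.16×2.0475 + 0.29×0.5018 + 0.10×2.2093 + 0.26×0.9936 = 1.3435
MRP = 12.37% − 3.46% = 8.91%
E(R_P) = R_f + β_P × MRP = 3.46% + 1.3435 × 8.91% = 15.43%

15.43%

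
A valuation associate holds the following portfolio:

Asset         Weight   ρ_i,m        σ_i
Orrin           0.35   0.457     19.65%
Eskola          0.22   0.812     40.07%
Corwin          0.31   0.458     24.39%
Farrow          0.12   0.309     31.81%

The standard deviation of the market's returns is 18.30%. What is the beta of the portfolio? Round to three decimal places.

β_Orrin = 0.457 × 19.65% / 18.30% = 0.4907
β_Eskola = 0.812 × 40.07% / 18.30% = 1.7780
β_Corwin = 0.458 × 24.39% / 18.30% = 0.6104
β_Farrow = 0.309 × 31.81% / 18.30% = 0.5371
β_P = Σ w_i β_i = 0.35×0.4907 + 0.22×1.7780 + 0.31×0.6104 + 0.12×0.5371 = 0.8166

0.817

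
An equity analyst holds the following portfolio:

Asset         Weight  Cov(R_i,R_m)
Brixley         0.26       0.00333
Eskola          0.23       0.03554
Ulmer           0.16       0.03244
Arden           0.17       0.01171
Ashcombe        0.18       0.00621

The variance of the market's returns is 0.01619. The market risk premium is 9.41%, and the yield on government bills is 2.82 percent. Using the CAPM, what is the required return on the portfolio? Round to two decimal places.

12.90%

β_Brixley = 0.00333 / 0.01619 = 0.2057
β_Eskola = 0.03554 / 0.01619 = 2.1952
β_Ulmer = 0.03244 / 0.01619 = 2.0037
β_Arden = 0.01171 / 0.01619 = 0.7233
β_Ashcombe = 0.00621 / 0.01619 = 0.3836
β_P = Σ w_i β_i = 0.26×0.2057 + 0.23×2.1952 + 0.16×2.0037 + 0.17×0.7233 + 0.18×0.3836 = 1.0710
E(R_P) = R_f + β_P × MRP = 2.82% + 1.0710 × 9.41% = 12.90%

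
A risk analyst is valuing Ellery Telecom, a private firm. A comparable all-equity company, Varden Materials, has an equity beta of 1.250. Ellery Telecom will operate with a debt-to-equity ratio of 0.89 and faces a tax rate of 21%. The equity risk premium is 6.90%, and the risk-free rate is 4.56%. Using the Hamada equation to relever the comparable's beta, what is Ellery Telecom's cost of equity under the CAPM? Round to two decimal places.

19.25%

β_L = β_U × [1 + (1 − t)(D/E)] = 1.250 × [1 + (1 − 0.21) × 0.89]
    = 1.250 × [1 + 0.79 × 0.89] = 1.250 × 1.7031 = 2.1289
E(R) = R_f + β_L × MRP = 4.56% + 2.1289 × 6.90% = 19.25%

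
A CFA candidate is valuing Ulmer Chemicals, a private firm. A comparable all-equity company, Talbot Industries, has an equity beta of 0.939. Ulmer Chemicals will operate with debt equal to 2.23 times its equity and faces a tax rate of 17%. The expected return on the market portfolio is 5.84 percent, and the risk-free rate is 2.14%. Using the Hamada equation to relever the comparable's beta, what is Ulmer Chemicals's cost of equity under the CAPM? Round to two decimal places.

β_L = β_U × [1 + (1 − t)(D/E)] = 0.939 × [1 + (1 − 0.17) × 2.23]
    = 0.939 × [1 + 0.83 × 2.23] = 0.939 × 2.8509 = 2.6770
MRP = 5.84% − 2.14% = 3.70%
E(R) = R_f + β_L × MRP = 2.14% + 2.6770 × 3.70% = 12.04%

12.04%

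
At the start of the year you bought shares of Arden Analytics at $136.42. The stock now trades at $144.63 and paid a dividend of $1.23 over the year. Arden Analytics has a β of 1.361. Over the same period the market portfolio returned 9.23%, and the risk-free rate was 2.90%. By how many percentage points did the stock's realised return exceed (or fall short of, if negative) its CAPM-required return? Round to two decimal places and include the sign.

-4.60%

Realised HPR = (P1 + D1 − P0) / P0 = (144.63 + 1.23 − 136.42) / 136.42 = 9.44 / 136.42 = 6.9198%
MRP = 9.23% − 2.90% = 6.33%
CAPM required = R_f + β·MRP = 2.90% + 1.361 × 6.33% = 11.51513%
α = realised − required = 6.9198% − 11.51513% = -4.60%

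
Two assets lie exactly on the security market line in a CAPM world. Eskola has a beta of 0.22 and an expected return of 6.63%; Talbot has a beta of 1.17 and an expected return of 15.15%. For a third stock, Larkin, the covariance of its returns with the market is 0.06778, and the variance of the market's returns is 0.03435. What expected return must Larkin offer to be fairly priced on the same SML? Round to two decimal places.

22.35%

MRP = (15.15% − 6.63%) / (1.17 − 0.22) = 8.9684%
R_f = 6.63% − 0.22 × 8.9684% = 4.6570%
β_Larkin = Cov / Var(R_m) = 0.06778 / 0.03435 = 1.9732
E(R_Larkin) = R_f + β × MRP = 4.6570% + 1.9732 × 8.9684% = 22.35%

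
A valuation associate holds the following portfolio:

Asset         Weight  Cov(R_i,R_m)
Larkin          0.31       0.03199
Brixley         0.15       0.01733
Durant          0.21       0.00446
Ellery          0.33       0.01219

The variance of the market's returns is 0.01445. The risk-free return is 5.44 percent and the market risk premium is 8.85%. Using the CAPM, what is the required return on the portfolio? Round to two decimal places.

β_Larkin = 0.03199 / 0.01445 = 2.2138
β_Brixley = 0.01733 / 0.01445 = 1.1993
β_Durant = 0.00446 / 0.01445 = 0.3087
β_Ellery = 0.01219 / 0.01445 = 0.8436
β_P = Σ w_i β_i = 0.31×2.2138 + 0.15×1.1993 + 0.21×0.3087 + 0.33×0.8436 = 1.2094
E(R_P) = R_f + β_P × MRP = 5.44% + 1.2094 × 8.85% = 16.14%

16.14%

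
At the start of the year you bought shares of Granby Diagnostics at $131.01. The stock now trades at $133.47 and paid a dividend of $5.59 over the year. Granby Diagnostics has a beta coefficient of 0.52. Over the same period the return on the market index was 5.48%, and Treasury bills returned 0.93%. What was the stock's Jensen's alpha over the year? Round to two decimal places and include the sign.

+2.85%

Realised HPR = (P1 + D1 − P0) / P0 = (133.47 + 5.59 − 131.01) / 131.01 = 8.05 / 131.01 = 6.1446%
MRP = 5.48% − 0.93% = 4.55%
CAPM required = R_f + β·MRP = 0.93% + 0.52 × 4.55% = 3.2960%
α = realised − required = 6.1446% − 3.2960% = +2.85%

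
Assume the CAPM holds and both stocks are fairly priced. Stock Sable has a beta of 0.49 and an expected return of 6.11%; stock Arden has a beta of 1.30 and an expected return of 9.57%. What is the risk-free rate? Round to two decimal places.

4.02%

Both satisfy E(R) = R_f + β·MRP, so the slope of the SML is
MRP = (9.57% − 6.11%) / (1.30 − 0.49) = 3.46% / 0.81 = 4.2716%
R_f = E(R_Sable) − β_Sable·MRP = 6.11% − 0.49 × 4.2716% = 4.0169%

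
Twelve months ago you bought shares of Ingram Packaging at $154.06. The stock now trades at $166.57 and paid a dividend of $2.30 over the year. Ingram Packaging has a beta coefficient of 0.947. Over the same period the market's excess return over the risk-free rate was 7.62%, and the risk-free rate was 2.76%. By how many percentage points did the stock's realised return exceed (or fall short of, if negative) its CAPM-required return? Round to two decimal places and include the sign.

-0.36%

Realised HPR = (P1 + D1 − P0) / P0 = (166.57 + 2.30 − 154.06) / 154.06 = 14.81 / 154.06 = 9.6131%
CAPM required = R_f + β·MRP = 2.76% + 0.947 × 7.62% = 9.97614%
α = realised − required = 9.6131% − 9.97614% = -0.36%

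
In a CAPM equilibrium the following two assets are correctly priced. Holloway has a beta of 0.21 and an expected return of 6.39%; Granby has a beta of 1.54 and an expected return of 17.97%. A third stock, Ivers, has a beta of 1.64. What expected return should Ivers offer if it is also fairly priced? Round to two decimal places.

MRP (SML slope) = (17.97% − 6.39%) / (1.54 − 0.21) = 11.58% / 1.33 = 8.7068%
R_f (intercept) = 6.39% − 0.21 × 8.7068% = 4.5616%
E(R_Ivers) = R_f + β × MRP = 4.5616% + 1.64 × 8.7068% = 18.84%

18.84%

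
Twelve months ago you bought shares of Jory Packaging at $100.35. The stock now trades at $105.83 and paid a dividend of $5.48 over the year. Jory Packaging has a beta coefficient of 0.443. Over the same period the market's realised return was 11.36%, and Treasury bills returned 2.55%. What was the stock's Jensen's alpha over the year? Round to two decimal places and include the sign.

+4.47%

Realised HPR = (P1 + D1 − P0) / P0 = (105.83 + 5.48 − 100.35) / 100.35 = 10.96 / 100.35 = 10.9218%
MRP = 11.36% − 2.55% = 8.81%
CAPM required = R_f + β·MRP = 2.55% + 0.443 × 8.81% = 6.45283%
α = realised − required = 10.9218% − 6.45283% = +4.47%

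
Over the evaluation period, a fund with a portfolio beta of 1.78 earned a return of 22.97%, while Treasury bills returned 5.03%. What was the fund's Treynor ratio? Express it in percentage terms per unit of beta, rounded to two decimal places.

10.08%

Treynor = (R_P − R_f) / β_P = (22.97% − 5.03%) / 1.7800 = 17.94% / 1.7800 = 10.08%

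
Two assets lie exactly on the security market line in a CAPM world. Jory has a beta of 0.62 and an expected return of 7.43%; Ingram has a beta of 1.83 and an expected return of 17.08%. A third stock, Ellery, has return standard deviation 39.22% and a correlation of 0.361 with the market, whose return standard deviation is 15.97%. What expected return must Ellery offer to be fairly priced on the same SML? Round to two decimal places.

9.56%

MRP = (17.08% − 7.43%) / (1.83 − 0.62) = 7.9752%
R_f = 7.43% − 0.62 × 7.9752% = 2.4854%
β_Ellery = ρ·σ_i/σ_m = 0.361 × 39.22 / 15.97 = 0.8866
E(R_Ellery) = R_f + β × MRP = 2.4854% + 0.8866 × 7.9752% = 9.56%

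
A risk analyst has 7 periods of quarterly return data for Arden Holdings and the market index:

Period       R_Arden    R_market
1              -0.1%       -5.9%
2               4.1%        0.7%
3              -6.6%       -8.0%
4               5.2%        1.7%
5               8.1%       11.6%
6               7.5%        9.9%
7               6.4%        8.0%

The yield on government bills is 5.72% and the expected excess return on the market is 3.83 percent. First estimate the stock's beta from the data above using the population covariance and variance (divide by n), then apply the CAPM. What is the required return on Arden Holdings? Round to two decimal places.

8.12%

Mean R_i = (-0.1 + 4.1 − 6.6 + 5.2 + 8.1 + 7.5 + 6.4) / 7 = 3.5143%
Mean R_m = (-5.9 + 0.7 − 8.0 + 1.7 + 11.6 + 9.9 + 8.0) / 7 = 2.5714%
Σ(R_i − R̄_i)(R_m − R̄_m) = 221.2529  ⇒  Cov = 221.2529 / 7 = 31.6076
Σ(R_m − R̄_m)² = 352.4743  ⇒  Var(R_m) = 352.4743 / 7 = 50.3535
β = Cov / Var(R_m) = 31.6076 / 50.3535 = 0.6277
E(R) = R_f + β × MRP = 5.72% + 0.6277 × 3.83% = 8.12%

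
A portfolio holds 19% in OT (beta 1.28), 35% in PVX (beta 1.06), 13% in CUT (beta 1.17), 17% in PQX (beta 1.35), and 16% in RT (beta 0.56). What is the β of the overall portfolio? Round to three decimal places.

β_P = Σ w_i β_i = 0.19×1.28 + 0.35×1.06 + 0.13×1.17 + 0.17×1.35 + 0.16×0.56 = 1.0854

1.085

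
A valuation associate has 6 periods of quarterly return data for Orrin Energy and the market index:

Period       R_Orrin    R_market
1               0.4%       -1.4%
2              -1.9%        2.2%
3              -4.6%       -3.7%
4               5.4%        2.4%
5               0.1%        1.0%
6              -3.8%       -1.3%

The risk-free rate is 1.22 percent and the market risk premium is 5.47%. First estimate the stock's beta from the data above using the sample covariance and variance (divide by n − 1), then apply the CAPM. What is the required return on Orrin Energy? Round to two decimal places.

6.85%

Mean R_i = (0.4 − 1.9 − 4.6 + 5.4 + 0.1 − 3.8) / 6 = -0.7333%
Mean R_m = (-1.4 + 2.2 − 3.7 + 2.4 + 1.0 − 1.3) / 6 = -0.1333%
Σ(R_i − R̄_i)(R_m − R̄_m) = 29.6933  ⇒  Cov = 29.6933 / 5 = 5.9387
Σ(R_m − R̄_m)² = 28.8333  ⇒  Var(R_m) = 28.8333 / 5 = 5.7667
β = Cov / Var(R_m) = 5.9387 / 5.7667 = 1.0298
E(R) = R_f + β × MRP = 1.22% + 1.0298 × 5.47% = 6.85%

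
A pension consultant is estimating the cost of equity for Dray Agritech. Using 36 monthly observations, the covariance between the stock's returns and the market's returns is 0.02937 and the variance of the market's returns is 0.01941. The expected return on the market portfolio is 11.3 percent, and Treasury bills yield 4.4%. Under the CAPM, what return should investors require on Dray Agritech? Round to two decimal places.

14.84%

β = Cov(R_i, R_m) / Var(R_m) = 0.02937 / 0.01941 = 1.5131
MRP = 11.3% − 4.4% = 6.90%
E(R) = R_f + β × MRP = 4.4% + 1.5131 × 6.9% = 14.84%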